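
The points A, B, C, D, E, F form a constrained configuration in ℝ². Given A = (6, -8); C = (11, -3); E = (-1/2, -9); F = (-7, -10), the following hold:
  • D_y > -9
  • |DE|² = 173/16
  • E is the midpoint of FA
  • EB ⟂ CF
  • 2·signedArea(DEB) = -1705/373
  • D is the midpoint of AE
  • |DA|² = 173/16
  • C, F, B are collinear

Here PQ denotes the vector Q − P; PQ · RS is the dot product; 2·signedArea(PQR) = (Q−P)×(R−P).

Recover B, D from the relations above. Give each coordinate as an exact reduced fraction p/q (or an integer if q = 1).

B = (-379/373, -2862/373)
D = (11/4, -17/2)

1. B_x = -379/373  [C, F, B are collinear ∩ EB ⟂ CF]
2. B_y = -2862/373  [C, F, B are collinear ∩ EB ⟂ CF]
   → B = (-379/373, -2862/373)
3. D_x = 11/4  [D is the midpoint of AE]
4. D_y = -17/2  [D is the midpoint of AE]
   → D = (11/4, -17/2)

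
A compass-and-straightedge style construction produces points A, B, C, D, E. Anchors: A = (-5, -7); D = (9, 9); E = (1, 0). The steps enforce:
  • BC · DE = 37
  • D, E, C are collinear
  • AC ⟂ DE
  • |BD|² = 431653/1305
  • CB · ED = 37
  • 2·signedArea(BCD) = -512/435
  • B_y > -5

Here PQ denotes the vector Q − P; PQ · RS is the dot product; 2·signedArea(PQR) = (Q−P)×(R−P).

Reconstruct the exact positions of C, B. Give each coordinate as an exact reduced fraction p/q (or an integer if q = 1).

1. C_x = -743/145  [D, E, C are collinear ∩ AC ⟂ DE]
2. C_y = -999/145  [D, E, C are collinear ∩ AC ⟂ DE]
   → C = (-743/145, -999/145)
3. B_x = -441/145  [2·signedArea(BCD) = -512/435 ∩ CB · ED = 37]
4. B_y = -2014/435  [2·signedArea(BCD) = -512/435 ∩ CB · ED = 37]
   → B = (-441/145, -2014/435)

B = (-441/145, -2014/435)
C = (-743/145, -999/145)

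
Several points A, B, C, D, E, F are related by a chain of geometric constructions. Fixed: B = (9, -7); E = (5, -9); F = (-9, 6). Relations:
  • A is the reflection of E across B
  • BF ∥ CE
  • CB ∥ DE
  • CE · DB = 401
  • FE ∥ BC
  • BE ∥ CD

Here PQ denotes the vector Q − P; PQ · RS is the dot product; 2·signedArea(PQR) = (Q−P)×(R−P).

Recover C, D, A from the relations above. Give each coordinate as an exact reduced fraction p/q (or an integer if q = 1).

A = (13, -5)
C = (23, -22)
D = (19, -24)

1. C_x = 23  [BF ∥ CE ∩ FE ∥ BC]
2. C_y = -22  [BF ∥ CE ∩ FE ∥ BC]
   → C = (23, -22)
3. D_x = 19  [CB ∥ DE ∩ BE ∥ CD]
4. D_y = -24  [CB ∥ DE ∩ BE ∥ CD]
   → D = (19, -24)
5. A_x = 13  [A is the reflection of E across B]
6. A_y = -5  [A is the reflection of E across B]
   → A = (13, -5)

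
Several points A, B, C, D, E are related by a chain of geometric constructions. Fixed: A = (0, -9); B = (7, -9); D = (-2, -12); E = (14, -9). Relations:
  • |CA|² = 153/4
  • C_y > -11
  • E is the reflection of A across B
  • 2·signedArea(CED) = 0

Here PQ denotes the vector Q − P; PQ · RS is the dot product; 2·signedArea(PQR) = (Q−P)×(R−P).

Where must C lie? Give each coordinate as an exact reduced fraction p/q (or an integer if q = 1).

1. C_x = 6  [line 3·x + -16·y + -186 = 0 ∩ |CA|² = 153/4]
2. C_y = -21/2  [line 3·x + -16·y + -186 = 0 ∩ |CA|² = 153/4]
   → C = (6, -21/2)

C = (6, -21/2)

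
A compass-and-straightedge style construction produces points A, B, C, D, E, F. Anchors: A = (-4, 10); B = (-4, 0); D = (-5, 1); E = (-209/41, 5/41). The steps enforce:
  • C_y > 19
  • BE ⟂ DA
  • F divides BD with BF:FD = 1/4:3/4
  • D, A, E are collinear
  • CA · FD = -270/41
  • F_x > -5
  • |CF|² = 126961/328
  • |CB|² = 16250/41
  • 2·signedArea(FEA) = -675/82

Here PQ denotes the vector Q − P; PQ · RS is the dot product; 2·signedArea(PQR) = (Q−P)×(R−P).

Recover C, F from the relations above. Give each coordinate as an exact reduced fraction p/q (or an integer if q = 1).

1. F_x = -17/4  [F divides BD with BF:FD = 1/4:3/4]
2. F_y = 1/4  [F divides BD with BF:FD = 1/4:3/4]
   → F = (-17/4, 1/4)
3. C_x = -119/41  [line 3/4·x + -3/4·y + 1401/82 = 0 ∩ |CB|² = 16250/41]
4. C_y = 815/41  [line 3/4·x + -3/4·y + 1401/82 = 0 ∩ |CB|² = 16250/41]
   → C = (-119/41, 815/41)

C = (-119/41, 815/41)
F = (-17/4, 1/4)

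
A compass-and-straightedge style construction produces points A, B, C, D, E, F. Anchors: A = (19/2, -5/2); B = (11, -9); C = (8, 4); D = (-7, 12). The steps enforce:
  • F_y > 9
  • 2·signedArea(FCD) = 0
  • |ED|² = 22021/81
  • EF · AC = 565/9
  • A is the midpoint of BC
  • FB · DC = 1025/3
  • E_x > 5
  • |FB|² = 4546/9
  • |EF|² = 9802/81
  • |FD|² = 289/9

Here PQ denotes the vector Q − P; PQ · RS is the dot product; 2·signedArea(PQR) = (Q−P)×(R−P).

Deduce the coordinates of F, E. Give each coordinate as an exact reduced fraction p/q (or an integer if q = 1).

E = (17/3, 13/9)
F = (-2, 28/3)

1. F_x = -2  [2·signedArea(FCD) = 0 ∩ FB · DC = 1025/3]
2. F_y = 28/3  [2·signedArea(FCD) = 0 ∩ FB · DC = 1025/3]
   → F = (-2, 28/3)
3. E_x = 17/3  [line 3/2·x + -13/2·y + 8/9 = 0 ∩ |ED|² = 22021/81]
4. E_y = 13/9  [line 3/2·x + -13/2·y + 8/9 = 0 ∩ |ED|² = 22021/81]
   → E = (17/3, 13/9)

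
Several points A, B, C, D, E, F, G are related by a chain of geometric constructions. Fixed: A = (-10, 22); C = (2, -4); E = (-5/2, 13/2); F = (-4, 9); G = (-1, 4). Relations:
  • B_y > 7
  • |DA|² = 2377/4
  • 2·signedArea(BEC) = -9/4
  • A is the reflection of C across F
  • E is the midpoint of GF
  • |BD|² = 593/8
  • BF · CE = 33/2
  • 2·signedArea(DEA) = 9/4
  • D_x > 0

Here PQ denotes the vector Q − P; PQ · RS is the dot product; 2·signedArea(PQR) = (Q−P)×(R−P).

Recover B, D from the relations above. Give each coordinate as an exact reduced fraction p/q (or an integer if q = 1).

1. B_x = -13/4  [2·signedArea(BEC) = -9/4 ∩ BF · CE = 33/2]
2. B_y = 31/4  [2·signedArea(BEC) = -9/4 ∩ BF · CE = 33/2]
   → B = (-13/4, 31/4)
3. D_x = 1/2  [line -31/2·x + -15/2·y + 31/4 = 0 ∩ |BD|² = 593/8]
4. D_y = 0  [line -31/2·x + -15/2·y + 31/4 = 0 ∩ |BD|² = 593/8]
   → D = (1/2, 0)

B = (-13/4, 31/4)
D = (1/2, 0)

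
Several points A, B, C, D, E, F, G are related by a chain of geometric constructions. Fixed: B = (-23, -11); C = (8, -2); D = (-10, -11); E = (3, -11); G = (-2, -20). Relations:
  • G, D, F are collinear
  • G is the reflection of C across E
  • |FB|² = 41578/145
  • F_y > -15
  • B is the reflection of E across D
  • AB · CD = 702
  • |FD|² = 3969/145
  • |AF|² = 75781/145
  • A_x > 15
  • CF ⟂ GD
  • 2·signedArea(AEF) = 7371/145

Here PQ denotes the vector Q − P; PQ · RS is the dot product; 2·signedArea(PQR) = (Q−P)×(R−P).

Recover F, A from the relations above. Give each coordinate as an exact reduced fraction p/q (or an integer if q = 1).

A = (16, -11)
F = (-946/145, -2162/145)

1. F_x = -946/145  [G, D, F are collinear ∩ CF ⟂ GD]
2. F_y = -2162/145  [G, D, F are collinear ∩ CF ⟂ GD]
   → F = (-946/145, -2162/145)
3. A_x = 16  [2·signedArea(AEF) = 7371/145 ∩ AB · CD = 702]
4. A_y = -11  [2·signedArea(AEF) = 7371/145 ∩ AB · CD = 702]
   → A = (16, -11)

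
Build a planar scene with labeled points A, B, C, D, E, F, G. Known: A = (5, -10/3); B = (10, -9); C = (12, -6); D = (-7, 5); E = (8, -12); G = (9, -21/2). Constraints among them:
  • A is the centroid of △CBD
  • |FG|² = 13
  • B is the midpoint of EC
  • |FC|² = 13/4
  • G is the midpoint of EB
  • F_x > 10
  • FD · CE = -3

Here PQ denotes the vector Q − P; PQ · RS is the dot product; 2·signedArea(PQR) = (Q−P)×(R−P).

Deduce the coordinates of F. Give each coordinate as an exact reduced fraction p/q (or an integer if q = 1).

1. F_x = 11  [line 4·x + 6·y + 1 = 0 ∩ |FG|² = 13]
2. F_y = -15/2  [line 4·x + 6·y + 1 = 0 ∩ |FG|² = 13]
   → F = (11, -15/2)

F = (11, -15/2)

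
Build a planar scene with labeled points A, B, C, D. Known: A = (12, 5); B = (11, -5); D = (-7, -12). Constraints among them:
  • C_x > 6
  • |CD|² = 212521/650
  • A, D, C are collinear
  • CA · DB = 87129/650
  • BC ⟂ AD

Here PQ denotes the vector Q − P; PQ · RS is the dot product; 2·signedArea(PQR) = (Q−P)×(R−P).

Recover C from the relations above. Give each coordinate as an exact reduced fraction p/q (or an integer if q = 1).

1. C_x = 4209/650  [A, D, C are collinear ∩ BC ⟂ AD]
2. C_y = 37/650  [A, D, C are collinear ∩ BC ⟂ AD]
   → C = (4209/650, 37/650)

C = (4209/650, 37/650)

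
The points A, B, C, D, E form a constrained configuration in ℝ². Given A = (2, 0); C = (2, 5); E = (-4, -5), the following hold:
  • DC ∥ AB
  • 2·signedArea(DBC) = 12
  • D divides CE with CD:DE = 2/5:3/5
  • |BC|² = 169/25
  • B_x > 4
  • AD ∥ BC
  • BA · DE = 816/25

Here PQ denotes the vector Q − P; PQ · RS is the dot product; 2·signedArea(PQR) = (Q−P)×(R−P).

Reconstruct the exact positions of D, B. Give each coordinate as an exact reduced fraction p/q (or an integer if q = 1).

1. D_x = -2/5  [D divides CE with CD:DE = 2/5:3/5]
2. D_y = 1  [D divides CE with CD:DE = 2/5:3/5]
   → D = (-2/5, 1)
3. B_x = 22/5  [AD ∥ BC ∩ DC ∥ AB]
4. B_y = 4  [AD ∥ BC ∩ DC ∥ AB]
   → B = (22/5, 4)

B = (22/5, 4)
D = (-2/5, 1)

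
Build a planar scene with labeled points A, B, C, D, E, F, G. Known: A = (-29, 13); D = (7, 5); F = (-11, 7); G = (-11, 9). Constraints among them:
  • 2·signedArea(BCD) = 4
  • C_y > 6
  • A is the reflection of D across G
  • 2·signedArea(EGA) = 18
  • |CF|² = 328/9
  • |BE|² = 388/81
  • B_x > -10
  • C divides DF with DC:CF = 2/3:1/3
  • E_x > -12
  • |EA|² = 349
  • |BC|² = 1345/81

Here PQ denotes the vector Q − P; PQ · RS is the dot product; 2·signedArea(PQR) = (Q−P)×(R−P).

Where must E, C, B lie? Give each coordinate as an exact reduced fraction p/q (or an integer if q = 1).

1. E_x = -11  [line -4·x + -18·y + 100 = 0 ∩ |EA|² = 349]
2. E_y = 8  [line -4·x + -18·y + 100 = 0 ∩ |EA|² = 349]
   → E = (-11, 8)
3. C_x = -5  [C divides DF with DC:CF = 2/3:1/3]
4. C_y = 19/3  [C divides DF with DC:CF = 2/3:1/3]
   → C = (-5, 19/3)
5. B_x = -9  [line 4/3·x + 12·y + -220/3 = 0 ∩ |BE|² = 388/81]
6. B_y = 64/9  [line 4/3·x + 12·y + -220/3 = 0 ∩ |BE|² = 388/81]
   → B = (-9, 64/9)

B = (-9, 64/9)
C = (-5, 19/3)
E = (-11, 8)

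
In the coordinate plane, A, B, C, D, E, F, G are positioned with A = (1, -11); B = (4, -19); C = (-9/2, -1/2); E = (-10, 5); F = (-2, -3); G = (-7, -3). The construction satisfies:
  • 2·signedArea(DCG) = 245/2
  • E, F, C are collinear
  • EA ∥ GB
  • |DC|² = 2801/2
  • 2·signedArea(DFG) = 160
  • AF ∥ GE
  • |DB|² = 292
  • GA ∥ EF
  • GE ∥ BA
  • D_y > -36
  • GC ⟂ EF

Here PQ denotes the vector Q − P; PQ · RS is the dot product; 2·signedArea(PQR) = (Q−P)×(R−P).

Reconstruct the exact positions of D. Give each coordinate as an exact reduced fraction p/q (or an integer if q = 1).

1. D_x = 10  [2·signedArea(DCG) = 245/2 ∩ 2·signedArea(DFG) = 160]
2. D_y = -35  [2·signedArea(DCG) = 245/2 ∩ 2·signedArea(DFG) = 160]
   → D = (10, -35)

D = (10, -35)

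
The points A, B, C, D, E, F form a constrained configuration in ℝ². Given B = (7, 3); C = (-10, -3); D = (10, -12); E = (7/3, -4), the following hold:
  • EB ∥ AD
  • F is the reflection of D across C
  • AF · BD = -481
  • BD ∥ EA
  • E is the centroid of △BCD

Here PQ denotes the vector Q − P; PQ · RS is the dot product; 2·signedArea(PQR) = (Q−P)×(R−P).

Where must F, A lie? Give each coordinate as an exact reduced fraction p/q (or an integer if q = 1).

A = (16/3, -19)
F = (-30, 6)

1. F_x = -30  [F is the reflection of D across C]
2. F_y = 6  [F is the reflection of D across C]
   → F = (-30, 6)
3. A_x = 16/3  [EB ∥ AD ∩ BD ∥ EA]
4. A_y = -19  [EB ∥ AD ∩ BD ∥ EA]
   → A = (16/3, -19)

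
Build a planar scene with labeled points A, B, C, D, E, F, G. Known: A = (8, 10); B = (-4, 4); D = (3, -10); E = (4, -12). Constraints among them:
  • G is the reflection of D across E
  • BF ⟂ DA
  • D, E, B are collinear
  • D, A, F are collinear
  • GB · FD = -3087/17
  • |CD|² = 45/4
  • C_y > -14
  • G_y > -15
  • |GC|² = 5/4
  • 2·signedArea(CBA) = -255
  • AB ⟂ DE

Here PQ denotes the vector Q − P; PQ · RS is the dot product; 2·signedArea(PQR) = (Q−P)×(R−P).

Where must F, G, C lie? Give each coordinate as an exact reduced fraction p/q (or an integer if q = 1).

1. F_x = 100/17  [D, A, F are collinear ∩ BF ⟂ DA]
2. F_y = 26/17  [D, A, F are collinear ∩ BF ⟂ DA]
   → F = (100/17, 26/17)
3. G_x = 5  [G is the reflection of D across E]
4. G_y = -14  [G is the reflection of D across E]
   → G = (5, -14)
5. C_x = 9/2  [line -6·x + 12·y + 183 = 0 ∩ |CD|² = 45/4]
6. C_y = -13  [line -6·x + 12·y + 183 = 0 ∩ |CD|² = 45/4]
   → C = (9/2, -13)

C = (9/2, -13)
F = (100/17, 26/17)
G = (5, -14)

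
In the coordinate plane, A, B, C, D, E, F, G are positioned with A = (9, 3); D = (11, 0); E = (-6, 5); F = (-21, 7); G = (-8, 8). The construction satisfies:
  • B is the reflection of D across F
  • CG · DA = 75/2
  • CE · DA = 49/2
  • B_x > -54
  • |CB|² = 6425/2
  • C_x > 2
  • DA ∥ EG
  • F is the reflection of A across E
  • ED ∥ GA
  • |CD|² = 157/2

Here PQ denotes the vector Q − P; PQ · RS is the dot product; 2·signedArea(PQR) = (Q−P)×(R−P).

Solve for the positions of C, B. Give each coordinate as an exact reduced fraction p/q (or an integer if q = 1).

B = (-53, 14)
C = (5/2, 5/2)

1. B_x = -53  [B is the reflection of D across F]
2. B_y = 14  [B is the reflection of D across F]
   → B = (-53, 14)
3. C_x = 5/2  [line 2·x + -3·y + 5/2 = 0 ∩ |CB|² = 6425/2]
4. C_y = 5/2  [line 2·x + -3·y + 5/2 = 0 ∩ |CB|² = 6425/2]
   → C = (5/2, 5/2)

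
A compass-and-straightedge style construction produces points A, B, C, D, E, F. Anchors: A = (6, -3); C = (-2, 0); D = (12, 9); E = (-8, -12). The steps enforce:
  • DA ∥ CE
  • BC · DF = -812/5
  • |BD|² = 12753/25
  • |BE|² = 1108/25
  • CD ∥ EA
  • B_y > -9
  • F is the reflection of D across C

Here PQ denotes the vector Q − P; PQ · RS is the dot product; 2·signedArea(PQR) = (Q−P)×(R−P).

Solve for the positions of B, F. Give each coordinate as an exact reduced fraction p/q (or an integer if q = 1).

1. F_x = -16  [F is the reflection of D across C]
2. F_y = -9  [F is the reflection of D across C]
   → F = (-16, -9)
3. B_x = -12/5  [line 28·x + 18·y + 1092/5 = 0 ∩ |BE|² = 1108/25]
4. B_y = -42/5  [line 28·x + 18·y + 1092/5 = 0 ∩ |BE|² = 1108/25]
   → B = (-12/5, -42/5)

B = (-12/5, -42/5)
F = (-16, -9)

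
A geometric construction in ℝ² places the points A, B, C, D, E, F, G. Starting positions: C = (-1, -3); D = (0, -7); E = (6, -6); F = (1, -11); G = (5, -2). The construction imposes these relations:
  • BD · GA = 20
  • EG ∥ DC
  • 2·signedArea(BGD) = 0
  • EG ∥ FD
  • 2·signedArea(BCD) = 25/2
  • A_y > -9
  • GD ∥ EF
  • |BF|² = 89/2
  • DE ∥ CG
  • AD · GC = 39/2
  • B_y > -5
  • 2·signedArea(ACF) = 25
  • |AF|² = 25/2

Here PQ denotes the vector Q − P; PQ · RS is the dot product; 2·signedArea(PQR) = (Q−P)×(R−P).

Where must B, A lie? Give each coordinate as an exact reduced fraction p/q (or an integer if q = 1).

1. B_x = 5/2  [2·signedArea(BGD) = 0 ∩ 2·signedArea(BCD) = 25/2]
2. B_y = -9/2  [2·signedArea(BGD) = 0 ∩ 2·signedArea(BCD) = 25/2]
   → B = (5/2, -9/2)
3. A_x = 7/2  [2·signedArea(ACF) = 25 ∩ BD · GA = 20]
4. A_y = -17/2  [2·signedArea(ACF) = 25 ∩ BD · GA = 20]
   → A = (7/2, -17/2)

A = (7/2, -17/2)
B = (5/2, -9/2)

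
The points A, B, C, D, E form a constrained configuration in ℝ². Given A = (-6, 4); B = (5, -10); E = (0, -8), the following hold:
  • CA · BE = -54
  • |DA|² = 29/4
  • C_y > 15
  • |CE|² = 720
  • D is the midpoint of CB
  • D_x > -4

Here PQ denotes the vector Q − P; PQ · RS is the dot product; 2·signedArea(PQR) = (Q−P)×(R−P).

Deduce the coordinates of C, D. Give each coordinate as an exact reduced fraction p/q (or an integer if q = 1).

1. C_x = -12  [line 5·x + -2·y + 92 = 0 ∩ |CE|² = 720]
2. C_y = 16  [line 5·x + -2·y + 92 = 0 ∩ |CE|² = 720]
   → C = (-12, 16)
3. D_x = -7/2  [D is the midpoint of CB]
4. D_y = 3  [D is the midpoint of CB]
   → D = (-7/2, 3)

C = (-12, 16)
D = (-7/2, 3)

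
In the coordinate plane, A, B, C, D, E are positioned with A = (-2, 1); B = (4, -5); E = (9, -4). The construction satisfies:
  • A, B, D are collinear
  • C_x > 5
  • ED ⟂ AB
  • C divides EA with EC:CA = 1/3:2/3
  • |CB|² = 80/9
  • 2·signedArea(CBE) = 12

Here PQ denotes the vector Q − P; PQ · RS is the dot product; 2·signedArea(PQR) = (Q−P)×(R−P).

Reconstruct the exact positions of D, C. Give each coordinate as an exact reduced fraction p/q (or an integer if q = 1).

1. D_x = 6  [A, B, D are collinear ∩ ED ⟂ AB]
2. D_y = -7  [A, B, D are collinear ∩ ED ⟂ AB]
   → D = (6, -7)
3. C_x = 16/3  [C divides EA with EC:CA = 1/3:2/3]
4. C_y = -7/3  [C divides EA with EC:CA = 1/3:2/3]
   → C = (16/3, -7/3)

C = (16/3, -7/3)
D = (6, -7)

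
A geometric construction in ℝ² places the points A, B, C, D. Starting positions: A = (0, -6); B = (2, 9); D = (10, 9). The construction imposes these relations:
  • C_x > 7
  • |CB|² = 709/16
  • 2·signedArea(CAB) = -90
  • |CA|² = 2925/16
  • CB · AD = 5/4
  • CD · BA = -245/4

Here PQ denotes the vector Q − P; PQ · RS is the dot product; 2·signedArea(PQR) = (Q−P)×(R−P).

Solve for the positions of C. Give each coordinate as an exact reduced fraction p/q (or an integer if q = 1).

1. C_x = 15/2  [CD · BA = -245/4 ∩ CB · AD = 5/4]
2. C_y = 21/4  [CD · BA = -245/4 ∩ CB · AD = 5/4]
   → C = (15/2, 21/4)

C = (15/2, 21/4)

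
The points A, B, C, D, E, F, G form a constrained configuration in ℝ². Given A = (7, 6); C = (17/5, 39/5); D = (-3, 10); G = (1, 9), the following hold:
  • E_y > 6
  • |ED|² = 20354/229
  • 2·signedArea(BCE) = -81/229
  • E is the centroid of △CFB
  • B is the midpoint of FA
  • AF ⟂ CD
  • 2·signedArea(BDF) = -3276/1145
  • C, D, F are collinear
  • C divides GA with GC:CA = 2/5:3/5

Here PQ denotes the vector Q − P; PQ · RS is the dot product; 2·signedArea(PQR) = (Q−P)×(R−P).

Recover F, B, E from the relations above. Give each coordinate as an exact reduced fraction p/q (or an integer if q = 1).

1. F_x = 8213/1145  [C, D, F are collinear ∩ AF ⟂ CD]
2. F_y = 7446/1145  [C, D, F are collinear ∩ AF ⟂ CD]
   → F = (8213/1145, 7446/1145)
3. B_x = 8114/1145  [B is the midpoint of FA]
4. B_y = 7158/1145  [B is the midpoint of FA]
   → B = (8114/1145, 7158/1145)
5. E_x = 1348/229  [E is the centroid of △CFB]
6. E_y = 1569/229  [E is the centroid of △CFB]
   → E = (1348/229, 1569/229)

B = (8114/1145, 7158/1145)
E = (1348/229, 1569/229)
F = (8213/1145, 7446/1145)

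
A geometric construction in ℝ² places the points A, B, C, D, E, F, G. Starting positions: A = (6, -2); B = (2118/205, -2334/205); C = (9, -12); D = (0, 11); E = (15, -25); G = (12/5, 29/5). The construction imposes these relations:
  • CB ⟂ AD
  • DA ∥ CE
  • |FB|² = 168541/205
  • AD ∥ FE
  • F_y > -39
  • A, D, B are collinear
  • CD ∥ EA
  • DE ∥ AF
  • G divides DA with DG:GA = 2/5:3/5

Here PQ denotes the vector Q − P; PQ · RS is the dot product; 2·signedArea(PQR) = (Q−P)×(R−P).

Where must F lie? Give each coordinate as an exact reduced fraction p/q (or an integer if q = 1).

F = (21, -38)

1. F_x = 21  [AD ∥ FE ∩ DE ∥ AF]
2. F_y = -38  [AD ∥ FE ∩ DE ∥ AF]
   → F = (21, -38)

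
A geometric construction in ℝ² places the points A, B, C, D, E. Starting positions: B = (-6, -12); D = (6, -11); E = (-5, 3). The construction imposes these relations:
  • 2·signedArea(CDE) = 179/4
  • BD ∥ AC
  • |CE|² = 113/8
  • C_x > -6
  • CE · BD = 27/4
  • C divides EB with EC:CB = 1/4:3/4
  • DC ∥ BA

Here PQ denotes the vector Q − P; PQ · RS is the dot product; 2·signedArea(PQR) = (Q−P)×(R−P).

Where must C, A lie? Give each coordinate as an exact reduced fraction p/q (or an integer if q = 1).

1. C_x = -21/4  [C divides EB with EC:CB = 1/4:3/4]
2. C_y = -3/4  [C divides EB with EC:CB = 1/4:3/4]
   → C = (-21/4, -3/4)
3. A_x = -69/4  [BD ∥ AC ∩ DC ∥ BA]
4. A_y = -7/4  [BD ∥ AC ∩ DC ∥ BA]
   → A = (-69/4, -7/4)

A = (-69/4, -7/4)
C = (-21/4, -3/4)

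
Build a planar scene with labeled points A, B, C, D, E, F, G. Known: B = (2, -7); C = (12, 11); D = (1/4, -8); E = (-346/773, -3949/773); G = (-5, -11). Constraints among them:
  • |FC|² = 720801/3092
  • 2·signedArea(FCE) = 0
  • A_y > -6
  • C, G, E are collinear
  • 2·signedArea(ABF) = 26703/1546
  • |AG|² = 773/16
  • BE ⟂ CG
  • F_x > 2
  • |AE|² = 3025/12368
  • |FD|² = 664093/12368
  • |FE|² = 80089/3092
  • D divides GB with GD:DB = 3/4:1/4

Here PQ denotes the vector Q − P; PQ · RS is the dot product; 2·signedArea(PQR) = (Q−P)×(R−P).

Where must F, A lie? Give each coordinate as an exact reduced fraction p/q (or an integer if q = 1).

1. F_x = 4119/1546  [line 12452/773·x + -9622/773·y + -43582/773 = 0 ∩ |FE|² = 80089/3092]
2. F_y = -836/773  [line 12452/773·x + -9622/773·y + -43582/773 = 0 ∩ |FE|² = 80089/3092]
   → F = (4119/1546, -836/773)
3. A_x = -3/4  [line -4575/773·x + 1027/1546·y + -607/773 = 0 ∩ |AG|² = 773/16]
4. A_y = -11/2  [line -4575/773·x + 1027/1546·y + -607/773 = 0 ∩ |AG|² = 773/16]
   → A = (-3/4, -11/2)

A = (-3/4, -11/2)
F = (4119/1546, -836/773)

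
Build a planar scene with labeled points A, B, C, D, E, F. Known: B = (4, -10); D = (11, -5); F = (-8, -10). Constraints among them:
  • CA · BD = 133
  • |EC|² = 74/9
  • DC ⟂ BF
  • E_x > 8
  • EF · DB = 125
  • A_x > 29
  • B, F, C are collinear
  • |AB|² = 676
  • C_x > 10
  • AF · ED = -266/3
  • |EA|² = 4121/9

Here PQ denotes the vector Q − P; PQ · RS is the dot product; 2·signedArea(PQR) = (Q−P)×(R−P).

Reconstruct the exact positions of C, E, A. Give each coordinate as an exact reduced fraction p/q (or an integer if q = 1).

1. C_x = 11  [B, F, C are collinear ∩ DC ⟂ BF]
2. C_y = -10  [B, F, C are collinear ∩ DC ⟂ BF]
   → C = (11, -10)
3. A_x = 30  [line 7·x + 5·y + -160 = 0 ∩ |AB|² = 676]
4. A_y = -10  [line 7·x + 5·y + -160 = 0 ∩ |AB|² = 676]
   → A = (30, -10)
5. E_x = 26/3  [EF · DB = 125 ∩ AF · ED = -266/3]
6. E_y = -25/3  [EF · DB = 125 ∩ AF · ED = -266/3]
   → E = (26/3, -25/3)

A = (30, -10)
C = (11, -10)
E = (26/3, -25/3)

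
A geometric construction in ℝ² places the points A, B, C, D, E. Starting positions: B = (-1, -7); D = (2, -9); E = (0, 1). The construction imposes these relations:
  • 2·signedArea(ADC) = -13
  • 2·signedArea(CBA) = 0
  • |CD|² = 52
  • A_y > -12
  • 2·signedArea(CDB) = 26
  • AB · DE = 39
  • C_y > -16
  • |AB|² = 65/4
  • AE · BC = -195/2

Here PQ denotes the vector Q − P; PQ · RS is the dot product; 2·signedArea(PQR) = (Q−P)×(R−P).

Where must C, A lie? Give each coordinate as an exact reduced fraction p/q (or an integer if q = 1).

1. C_x = -2  [line -2·x + -3·y + -49 = 0 ∩ |CD|² = 52]
2. C_y = -15  [line -2·x + -3·y + -49 = 0 ∩ |CD|² = 52]
   → C = (-2, -15)
3. A_x = -3/2  [2·signedArea(CBA) = 0 ∩ AE · BC = -195/2]
4. A_y = -11  [2·signedArea(CBA) = 0 ∩ AE · BC = -195/2]
   → A = (-3/2, -11)

A = (-3/2, -11)
C = (-2, -15)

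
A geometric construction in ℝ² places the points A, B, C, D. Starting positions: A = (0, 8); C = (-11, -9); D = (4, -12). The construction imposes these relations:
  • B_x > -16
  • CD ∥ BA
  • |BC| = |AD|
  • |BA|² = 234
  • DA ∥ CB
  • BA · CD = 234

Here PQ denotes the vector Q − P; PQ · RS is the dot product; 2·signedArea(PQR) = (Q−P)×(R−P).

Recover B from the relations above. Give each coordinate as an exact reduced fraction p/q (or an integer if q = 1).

B = (-15, 11)

1. B_x = -15  [CD ∥ BA ∩ DA ∥ CB]
2. B_y = 11  [CD ∥ BA ∩ DA ∥ CB]
   → B = (-15, 11)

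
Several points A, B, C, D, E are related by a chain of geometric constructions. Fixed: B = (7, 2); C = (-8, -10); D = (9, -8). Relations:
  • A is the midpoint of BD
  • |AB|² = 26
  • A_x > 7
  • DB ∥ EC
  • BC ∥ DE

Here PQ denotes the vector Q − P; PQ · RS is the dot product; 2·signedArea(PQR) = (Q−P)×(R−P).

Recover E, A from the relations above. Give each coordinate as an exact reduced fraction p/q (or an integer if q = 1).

1. E_x = -6  [DB ∥ EC ∩ BC ∥ DE]
2. E_y = -20  [DB ∥ EC ∩ BC ∥ DE]
   → E = (-6, -20)
3. A_x = 8  [A is the midpoint of BD]
4. A_y = -3  [A is the midpoint of BD]
   → A = (8, -3)

A = (8, -3)
E = (-6, -20)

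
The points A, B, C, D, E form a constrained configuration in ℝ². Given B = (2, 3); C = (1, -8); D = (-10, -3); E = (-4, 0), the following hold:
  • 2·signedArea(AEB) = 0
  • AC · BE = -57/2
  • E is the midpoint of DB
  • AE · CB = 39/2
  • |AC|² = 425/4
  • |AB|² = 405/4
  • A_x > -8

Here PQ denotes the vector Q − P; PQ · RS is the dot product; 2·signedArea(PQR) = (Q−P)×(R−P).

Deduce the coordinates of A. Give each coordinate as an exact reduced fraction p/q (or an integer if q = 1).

1. A_x = -7  [2·signedArea(AEB) = 0 ∩ AE · CB = 39/2]
2. A_y = -3/2  [2·signedArea(AEB) = 0 ∩ AE · CB = 39/2]
   → A = (-7, -3/2)

A = (-7, -3/2)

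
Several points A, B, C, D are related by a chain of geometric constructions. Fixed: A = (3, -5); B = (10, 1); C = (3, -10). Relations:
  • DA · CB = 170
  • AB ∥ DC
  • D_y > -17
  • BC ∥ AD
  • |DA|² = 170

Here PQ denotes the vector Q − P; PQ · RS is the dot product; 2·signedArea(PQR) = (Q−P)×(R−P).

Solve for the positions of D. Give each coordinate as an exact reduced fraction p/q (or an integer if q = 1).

1. D_x = -4  [AB ∥ DC ∩ BC ∥ AD]
2. D_y = -16  [AB ∥ DC ∩ BC ∥ AD]
   → D = (-4, -16)

D = (-4, -16)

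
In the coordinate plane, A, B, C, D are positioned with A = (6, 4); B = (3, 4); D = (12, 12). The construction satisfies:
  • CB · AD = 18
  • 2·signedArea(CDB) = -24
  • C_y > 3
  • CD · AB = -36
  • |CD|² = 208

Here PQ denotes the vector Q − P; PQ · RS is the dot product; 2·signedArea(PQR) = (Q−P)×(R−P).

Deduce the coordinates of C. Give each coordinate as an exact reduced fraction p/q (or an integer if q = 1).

1. C_x = 0  [CD · AB = -36 ∩ CB · AD = 18]
2. C_y = 4  [CD · AB = -36 ∩ CB · AD = 18]
   → C = (0, 4)

C = (0, 4)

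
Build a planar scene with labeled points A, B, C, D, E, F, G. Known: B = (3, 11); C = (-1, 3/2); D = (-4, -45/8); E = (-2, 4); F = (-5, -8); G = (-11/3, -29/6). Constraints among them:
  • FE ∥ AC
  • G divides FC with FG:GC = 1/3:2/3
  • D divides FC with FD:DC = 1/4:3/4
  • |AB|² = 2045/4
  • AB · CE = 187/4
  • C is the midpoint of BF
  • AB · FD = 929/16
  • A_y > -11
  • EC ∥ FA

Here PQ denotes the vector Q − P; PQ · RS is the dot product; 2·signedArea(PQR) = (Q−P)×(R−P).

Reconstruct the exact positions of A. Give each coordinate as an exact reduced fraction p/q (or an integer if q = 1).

1. A_x = -4  [FE ∥ AC ∩ EC ∥ FA]
2. A_y = -21/2  [FE ∥ AC ∩ EC ∥ FA]
   → A = (-4, -21/2)

A = (-4, -21/2)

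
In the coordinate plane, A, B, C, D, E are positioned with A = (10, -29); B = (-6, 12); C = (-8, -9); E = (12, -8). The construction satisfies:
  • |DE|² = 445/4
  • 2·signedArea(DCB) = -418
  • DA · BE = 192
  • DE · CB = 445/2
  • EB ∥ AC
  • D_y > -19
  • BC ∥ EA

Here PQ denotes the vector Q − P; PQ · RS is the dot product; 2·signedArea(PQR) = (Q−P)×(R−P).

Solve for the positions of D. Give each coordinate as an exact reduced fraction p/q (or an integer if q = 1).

D = (11, -37/2)

1. D_x = 11  [DA · BE = 192 ∩ 2·signedArea(DCB) = -418]
2. D_y = -37/2  [DA · BE = 192 ∩ 2·signedArea(DCB) = -418]
   → D = (11, -37/2)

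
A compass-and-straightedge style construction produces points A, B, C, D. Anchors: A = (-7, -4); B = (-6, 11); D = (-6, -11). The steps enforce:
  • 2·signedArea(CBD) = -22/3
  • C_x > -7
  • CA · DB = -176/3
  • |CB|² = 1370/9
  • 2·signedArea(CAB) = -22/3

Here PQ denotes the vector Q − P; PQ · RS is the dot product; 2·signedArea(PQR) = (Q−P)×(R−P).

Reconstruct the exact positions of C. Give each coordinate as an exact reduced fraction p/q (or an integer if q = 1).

1. C_x = -19/3  [2·signedArea(CAB) = -22/3 ∩ CA · DB = -176/3]
2. C_y = -4/3  [2·signedArea(CAB) = -22/3 ∩ CA · DB = -176/3]
   → C = (-19/3, -4/3)

C = (-19/3, -4/3)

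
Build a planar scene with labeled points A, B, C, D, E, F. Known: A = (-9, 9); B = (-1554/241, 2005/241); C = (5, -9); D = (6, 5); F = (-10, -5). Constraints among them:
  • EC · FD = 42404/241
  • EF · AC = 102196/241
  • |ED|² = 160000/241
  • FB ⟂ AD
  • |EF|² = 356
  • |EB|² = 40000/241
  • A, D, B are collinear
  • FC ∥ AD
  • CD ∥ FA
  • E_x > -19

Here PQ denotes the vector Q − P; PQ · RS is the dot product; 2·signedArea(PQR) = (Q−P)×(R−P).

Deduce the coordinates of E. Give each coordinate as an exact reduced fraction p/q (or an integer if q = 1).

E = (-4554/241, 2805/241)

1. E_x = -4554/241  [EC · FD = 42404/241 ∩ EF · AC = 102196/241]
2. E_y = 2805/241  [EC · FD = 42404/241 ∩ EF · AC = 102196/241]
   → E = (-4554/241, 2805/241)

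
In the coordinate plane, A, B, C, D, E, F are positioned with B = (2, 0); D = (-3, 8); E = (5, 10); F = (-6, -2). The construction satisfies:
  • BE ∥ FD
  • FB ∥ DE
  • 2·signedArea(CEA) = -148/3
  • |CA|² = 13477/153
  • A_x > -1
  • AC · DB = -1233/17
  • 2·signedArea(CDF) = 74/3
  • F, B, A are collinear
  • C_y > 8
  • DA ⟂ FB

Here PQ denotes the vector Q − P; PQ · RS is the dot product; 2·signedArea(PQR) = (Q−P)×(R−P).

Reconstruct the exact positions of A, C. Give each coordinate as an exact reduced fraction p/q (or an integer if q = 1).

1. A_x = -14/17  [F, B, A are collinear ∩ DA ⟂ FB]
2. A_y = -12/17  [F, B, A are collinear ∩ DA ⟂ FB]
   → A = (-14/17, -12/17)
3. C_x = -1/3  [2·signedArea(CEA) = -148/3 ∩ 2·signedArea(CDF) = 74/3]
4. C_y = 26/3  [2·signedArea(CEA) = -148/3 ∩ 2·signedArea(CDF) = 74/3]
   → C = (-1/3, 26/3)

A = (-14/17, -12/17)
C = (-1/3, 26/3)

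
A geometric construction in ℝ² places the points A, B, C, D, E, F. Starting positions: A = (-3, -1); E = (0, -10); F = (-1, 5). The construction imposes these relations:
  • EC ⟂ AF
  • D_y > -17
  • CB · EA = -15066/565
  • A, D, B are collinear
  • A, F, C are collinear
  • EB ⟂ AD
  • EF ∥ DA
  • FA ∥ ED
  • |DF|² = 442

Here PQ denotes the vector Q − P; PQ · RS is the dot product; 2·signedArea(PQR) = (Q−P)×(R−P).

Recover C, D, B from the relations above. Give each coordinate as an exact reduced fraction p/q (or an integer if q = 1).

B = (-270/113, -1148/113)
C = (-27/5, -41/5)
D = (-2, -16)

1. C_x = -27/5  [A, F, C are collinear ∩ EC ⟂ AF]
2. C_y = -41/5  [A, F, C are collinear ∩ EC ⟂ AF]
   → C = (-27/5, -41/5)
3. D_x = -2  [EF ∥ DA ∩ FA ∥ ED]
4. D_y = -16  [EF ∥ DA ∩ FA ∥ ED]
   → D = (-2, -16)
5. B_x = -270/113  [A, D, B are collinear ∩ EB ⟂ AD]
6. B_y = -1148/113  [A, D, B are collinear ∩ EB ⟂ AD]
   → B = (-270/113, -1148/113)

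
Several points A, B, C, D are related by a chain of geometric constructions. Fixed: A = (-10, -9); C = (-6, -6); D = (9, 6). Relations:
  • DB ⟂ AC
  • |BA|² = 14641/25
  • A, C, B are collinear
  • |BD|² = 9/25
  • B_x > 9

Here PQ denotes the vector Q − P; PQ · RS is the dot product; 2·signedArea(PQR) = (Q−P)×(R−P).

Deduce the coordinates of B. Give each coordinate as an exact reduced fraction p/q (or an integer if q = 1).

1. B_x = 234/25  [A, C, B are collinear ∩ DB ⟂ AC]
2. B_y = 138/25  [A, C, B are collinear ∩ DB ⟂ AC]
   → B = (234/25, 138/25)

B = (234/25, 138/25)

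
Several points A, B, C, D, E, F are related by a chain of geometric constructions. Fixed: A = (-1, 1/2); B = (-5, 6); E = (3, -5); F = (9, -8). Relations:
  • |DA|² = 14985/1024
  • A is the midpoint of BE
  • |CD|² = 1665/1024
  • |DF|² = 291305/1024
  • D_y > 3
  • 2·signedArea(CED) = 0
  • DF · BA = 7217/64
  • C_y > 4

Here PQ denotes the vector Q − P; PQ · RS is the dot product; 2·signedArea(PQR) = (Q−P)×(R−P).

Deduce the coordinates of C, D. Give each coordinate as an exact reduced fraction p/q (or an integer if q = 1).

C = (-4, 37/8)
D = (-13/4, 115/32)

1. D_x = -13/4  [line -4·x + 11/2·y + -2097/64 = 0 ∩ |DA|² = 14985/1024]
2. D_y = 115/32  [line -4·x + 11/2·y + -2097/64 = 0 ∩ |DA|² = 14985/1024]
   → D = (-13/4, 115/32)
3. C_x = -4  [line -275/32·x + -25/4·y + -175/32 = 0 ∩ |CD|² = 1665/1024]
4. C_y = 37/8  [line -275/32·x + -25/4·y + -175/32 = 0 ∩ |CD|² = 1665/1024]
   → C = (-4, 37/8)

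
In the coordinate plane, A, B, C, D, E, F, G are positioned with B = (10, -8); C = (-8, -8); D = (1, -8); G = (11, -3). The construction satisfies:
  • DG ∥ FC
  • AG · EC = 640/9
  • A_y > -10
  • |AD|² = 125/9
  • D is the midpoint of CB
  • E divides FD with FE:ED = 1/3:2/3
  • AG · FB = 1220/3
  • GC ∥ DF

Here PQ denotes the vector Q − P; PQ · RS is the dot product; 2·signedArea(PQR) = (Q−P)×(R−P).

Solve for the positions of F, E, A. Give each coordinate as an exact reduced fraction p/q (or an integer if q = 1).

A = (-7/3, -29/3)
E = (-35/3, -34/3)
F = (-18, -13)

1. F_x = -18  [DG ∥ FC ∩ GC ∥ DF]
2. F_y = -13  [DG ∥ FC ∩ GC ∥ DF]
   → F = (-18, -13)
3. E_x = -35/3  [E divides FD with FE:ED = 1/3:2/3]
4. E_y = -34/3  [E divides FD with FE:ED = 1/3:2/3]
   → E = (-35/3, -34/3)
5. A_x = -7/3  [AG · FB = 1220/3 ∩ AG · EC = 640/9]
6. A_y = -29/3  [AG · FB = 1220/3 ∩ AG · EC = 640/9]
   → A = (-7/3, -29/3)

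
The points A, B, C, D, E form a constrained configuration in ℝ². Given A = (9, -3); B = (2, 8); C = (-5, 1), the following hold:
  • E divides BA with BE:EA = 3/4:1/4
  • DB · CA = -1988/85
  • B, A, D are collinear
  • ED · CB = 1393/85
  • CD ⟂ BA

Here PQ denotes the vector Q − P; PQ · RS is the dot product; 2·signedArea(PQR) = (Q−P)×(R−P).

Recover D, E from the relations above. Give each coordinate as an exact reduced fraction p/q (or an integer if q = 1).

1. D_x = 268/85  [B, A, D are collinear ∩ CD ⟂ BA]
2. D_y = 526/85  [B, A, D are collinear ∩ CD ⟂ BA]
   → D = (268/85, 526/85)
3. E_x = 29/4  [E divides BA with BE:EA = 3/4:1/4]
4. E_y = -1/4  [E divides BA with BE:EA = 3/4:1/4]
   → E = (29/4, -1/4)

D = (268/85, 526/85)
E = (29/4, -1/4)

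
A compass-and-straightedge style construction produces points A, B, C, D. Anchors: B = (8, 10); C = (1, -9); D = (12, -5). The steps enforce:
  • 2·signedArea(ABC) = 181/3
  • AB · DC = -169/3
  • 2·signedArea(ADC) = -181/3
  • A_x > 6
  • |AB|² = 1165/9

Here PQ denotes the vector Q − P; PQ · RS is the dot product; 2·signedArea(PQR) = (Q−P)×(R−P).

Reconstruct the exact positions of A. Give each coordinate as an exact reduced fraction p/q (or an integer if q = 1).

1. A_x = 7  [AB · DC = -169/3 ∩ 2·signedArea(ABC) = 181/3]
2. A_y = -4/3  [AB · DC = -169/3 ∩ 2·signedArea(ABC) = 181/3]
   → A = (7, -4/3)

A = (7, -4/3)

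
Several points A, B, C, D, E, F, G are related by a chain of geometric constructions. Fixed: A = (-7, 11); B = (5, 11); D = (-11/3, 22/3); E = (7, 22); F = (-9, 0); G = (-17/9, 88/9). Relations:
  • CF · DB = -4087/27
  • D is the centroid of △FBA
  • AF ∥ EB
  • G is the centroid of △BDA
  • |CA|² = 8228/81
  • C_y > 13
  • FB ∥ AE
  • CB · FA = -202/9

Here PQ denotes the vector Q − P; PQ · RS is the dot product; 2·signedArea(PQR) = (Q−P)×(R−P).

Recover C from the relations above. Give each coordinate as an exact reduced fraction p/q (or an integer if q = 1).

1. C_x = 25/9  [CB · FA = -202/9 ∩ CF · DB = -4087/27]
2. C_y = 121/9  [CB · FA = -202/9 ∩ CF · DB = -4087/27]
   → C = (25/9, 121/9)

C = (25/9, 121/9)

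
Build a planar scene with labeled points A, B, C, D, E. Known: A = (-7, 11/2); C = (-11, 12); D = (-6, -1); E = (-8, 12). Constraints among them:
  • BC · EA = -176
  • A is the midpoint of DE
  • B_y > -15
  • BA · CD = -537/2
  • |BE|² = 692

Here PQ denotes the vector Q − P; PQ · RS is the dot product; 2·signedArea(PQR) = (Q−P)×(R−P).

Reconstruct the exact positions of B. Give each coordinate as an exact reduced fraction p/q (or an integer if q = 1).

1. B_x = -4  [BC · EA = -176 ∩ BA · CD = -537/2]
2. B_y = -14  [BC · EA = -176 ∩ BA · CD = -537/2]
   → B = (-4, -14)

B = (-4, -14)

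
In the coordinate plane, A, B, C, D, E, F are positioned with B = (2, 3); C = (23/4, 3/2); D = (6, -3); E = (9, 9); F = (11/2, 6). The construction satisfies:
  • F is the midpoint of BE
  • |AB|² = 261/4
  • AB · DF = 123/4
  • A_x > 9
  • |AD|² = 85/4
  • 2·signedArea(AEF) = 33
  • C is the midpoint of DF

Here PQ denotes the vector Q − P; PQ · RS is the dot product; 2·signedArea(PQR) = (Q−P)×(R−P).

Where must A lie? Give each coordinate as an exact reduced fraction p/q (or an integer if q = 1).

1. A_x = 19/2  [AB · DF = 123/4 ∩ 2·signedArea(AEF) = 33]
2. A_y = 0  [AB · DF = 123/4 ∩ 2·signedArea(AEF) = 33]
   → A = (19/2, 0)

A = (19/2, 0)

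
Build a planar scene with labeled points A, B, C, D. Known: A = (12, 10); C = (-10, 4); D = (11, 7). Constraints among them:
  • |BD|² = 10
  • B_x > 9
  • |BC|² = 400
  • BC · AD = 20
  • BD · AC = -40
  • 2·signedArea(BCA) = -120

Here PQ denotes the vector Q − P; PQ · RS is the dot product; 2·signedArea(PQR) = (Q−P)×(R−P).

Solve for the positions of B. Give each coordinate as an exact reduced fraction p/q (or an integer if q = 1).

B = (10, 4)

1. B_x = 10  [BD · AC = -40 ∩ BC · AD = 20]
2. B_y = 4  [BD · AC = -40 ∩ BC · AD = 20]
   → B = (10, 4)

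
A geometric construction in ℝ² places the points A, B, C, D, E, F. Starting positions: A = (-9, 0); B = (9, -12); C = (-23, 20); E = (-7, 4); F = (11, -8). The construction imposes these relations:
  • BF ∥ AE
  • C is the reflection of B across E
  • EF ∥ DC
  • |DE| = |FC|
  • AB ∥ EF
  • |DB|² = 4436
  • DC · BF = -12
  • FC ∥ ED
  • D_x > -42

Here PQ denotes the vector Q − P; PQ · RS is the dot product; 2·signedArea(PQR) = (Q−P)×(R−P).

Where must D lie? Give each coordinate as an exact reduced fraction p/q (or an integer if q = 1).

D = (-41, 32)

1. D_x = -41  [EF ∥ DC ∩ FC ∥ ED]
2. D_y = 32  [EF ∥ DC ∩ FC ∥ ED]
   → D = (-41, 32)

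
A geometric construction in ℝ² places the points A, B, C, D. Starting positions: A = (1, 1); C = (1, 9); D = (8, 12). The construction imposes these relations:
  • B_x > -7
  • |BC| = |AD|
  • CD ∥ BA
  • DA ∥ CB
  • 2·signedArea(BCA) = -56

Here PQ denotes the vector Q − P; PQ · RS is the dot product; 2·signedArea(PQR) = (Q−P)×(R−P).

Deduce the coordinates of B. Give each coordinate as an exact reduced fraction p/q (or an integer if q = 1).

1. B_x = -6  [CD ∥ BA ∩ DA ∥ CB]
2. B_y = -2  [CD ∥ BA ∩ DA ∥ CB]
   → B = (-6, -2)

B = (-6, -2)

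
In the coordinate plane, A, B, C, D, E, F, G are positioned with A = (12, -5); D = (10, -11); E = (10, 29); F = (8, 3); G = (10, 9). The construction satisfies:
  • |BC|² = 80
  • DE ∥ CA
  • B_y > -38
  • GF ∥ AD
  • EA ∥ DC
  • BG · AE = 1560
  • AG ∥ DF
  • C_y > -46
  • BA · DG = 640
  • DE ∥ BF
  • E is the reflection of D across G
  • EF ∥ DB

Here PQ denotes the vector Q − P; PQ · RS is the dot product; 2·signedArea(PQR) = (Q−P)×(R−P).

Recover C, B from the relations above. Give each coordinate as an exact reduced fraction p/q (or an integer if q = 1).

1. C_x = 12  [DE ∥ CA ∩ EA ∥ DC]
2. C_y = -45  [DE ∥ CA ∩ EA ∥ DC]
   → C = (12, -45)
3. B_x = 8  [DE ∥ BF ∩ EF ∥ DB]
4. B_y = -37  [DE ∥ BF ∩ EF ∥ DB]
   → B = (8, -37)

B = (8, -37)
C = (12, -45)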